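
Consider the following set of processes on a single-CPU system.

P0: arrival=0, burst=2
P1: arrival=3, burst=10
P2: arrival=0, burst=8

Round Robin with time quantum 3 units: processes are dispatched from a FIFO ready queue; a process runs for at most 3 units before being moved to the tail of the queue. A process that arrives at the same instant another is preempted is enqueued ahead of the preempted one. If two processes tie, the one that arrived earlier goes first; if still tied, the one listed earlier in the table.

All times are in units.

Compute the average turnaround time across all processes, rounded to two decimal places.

11.67

Timeline: | P0 0-2 | P2 2-5 | P1 5-8 | P2 8-11 | P1 11-14 | P2 14-16 | P1 16-20 |
Completion: P0=2  P1=20  P2=16
Turnaround times: P0=2, P1=17, P2=16
Average turnaround = (2+17+16) / 3 = 35/3 = 11.67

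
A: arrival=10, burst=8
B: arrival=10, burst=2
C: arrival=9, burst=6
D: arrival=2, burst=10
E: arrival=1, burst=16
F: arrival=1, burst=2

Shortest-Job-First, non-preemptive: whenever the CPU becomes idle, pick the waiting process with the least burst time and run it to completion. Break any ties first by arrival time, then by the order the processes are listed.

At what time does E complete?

45

Gantt: | idle 0-1 | F 1-3 | D 3-13 | B 13-15 | C 15-21 | A 21-29 | E 29-45 |
Completion: A=29  B=15  C=21  D=13  E=45  F=3
Turnaround (C−A): A=19  B=5  C=12  D=11  E=44  F=2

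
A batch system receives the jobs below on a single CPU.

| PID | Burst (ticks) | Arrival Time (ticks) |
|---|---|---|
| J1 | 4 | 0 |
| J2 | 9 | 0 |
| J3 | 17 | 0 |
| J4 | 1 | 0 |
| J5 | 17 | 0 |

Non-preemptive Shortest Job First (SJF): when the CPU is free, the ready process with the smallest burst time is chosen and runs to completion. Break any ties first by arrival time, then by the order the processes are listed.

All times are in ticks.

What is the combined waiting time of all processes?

51

Gantt: | J4 0-1 | J1 1-5 | J2 5-14 | J3 14-31 | J5 31-48 |
Completion: J1=5  J2=14  J3=31  J4=1  J5=48
Waiting = turnaround − burst: J1=1, J2=5, J3=14, J4=0, J5=31
Total waiting = 1 + 5 + 14 + 0 + 31 = 51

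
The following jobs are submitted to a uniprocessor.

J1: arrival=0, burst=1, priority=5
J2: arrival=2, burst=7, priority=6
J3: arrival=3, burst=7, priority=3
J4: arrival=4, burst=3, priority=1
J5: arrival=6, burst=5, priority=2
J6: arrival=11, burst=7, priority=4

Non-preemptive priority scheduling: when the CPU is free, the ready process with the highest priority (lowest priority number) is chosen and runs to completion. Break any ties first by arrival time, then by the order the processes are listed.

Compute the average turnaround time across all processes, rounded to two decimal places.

Schedule: | J1 0-1 | idle 1-2 | J2 2-9 | J4 9-12 | J5 12-17 | J3 17-24 | J6 24-31 |
Completion: J1=1  J2=9  J3=24  J4=12  J5=17  J6=31
Turnaround (C−A): J1=1  J2=7  J3=21  J4=8  J5=11  J6=20
Turnaround times: J1=1, J2=7, J3=21, J4=8, J5=11, J6=20
Average turnaround = (1+7+21+8+11+20) / 6 = 68/6 = 11.33

11.33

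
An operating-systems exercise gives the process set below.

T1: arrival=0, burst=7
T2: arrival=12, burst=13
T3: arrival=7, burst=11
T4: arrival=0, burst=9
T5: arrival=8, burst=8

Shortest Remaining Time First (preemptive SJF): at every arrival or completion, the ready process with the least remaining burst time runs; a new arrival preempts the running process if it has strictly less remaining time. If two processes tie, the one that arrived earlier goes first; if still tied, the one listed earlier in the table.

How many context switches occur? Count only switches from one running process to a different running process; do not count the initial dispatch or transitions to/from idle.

Timeline: | T1 0-7 | T4 7-16 | T5 16-24 | T3 24-35 | T2 35-48 |
Completion: T1=7  T2=48  T3=35  T4=16  T5=24

4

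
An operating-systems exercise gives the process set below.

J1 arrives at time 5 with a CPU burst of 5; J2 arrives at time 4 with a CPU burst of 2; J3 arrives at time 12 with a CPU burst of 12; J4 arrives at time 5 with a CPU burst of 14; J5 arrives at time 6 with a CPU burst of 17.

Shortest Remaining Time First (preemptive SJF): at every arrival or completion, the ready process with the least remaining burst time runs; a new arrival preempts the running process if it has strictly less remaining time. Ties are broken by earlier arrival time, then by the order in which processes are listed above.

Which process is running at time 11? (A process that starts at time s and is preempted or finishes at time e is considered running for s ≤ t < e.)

J4

Gantt: | idle 0-4 | J2 4-6 | J1 6-11 | J4 11-12 | J3 12-24 | J4 24-37 | J5 37-54 |
Completion: J1=11  J2=6  J3=24  J4=37  J5=54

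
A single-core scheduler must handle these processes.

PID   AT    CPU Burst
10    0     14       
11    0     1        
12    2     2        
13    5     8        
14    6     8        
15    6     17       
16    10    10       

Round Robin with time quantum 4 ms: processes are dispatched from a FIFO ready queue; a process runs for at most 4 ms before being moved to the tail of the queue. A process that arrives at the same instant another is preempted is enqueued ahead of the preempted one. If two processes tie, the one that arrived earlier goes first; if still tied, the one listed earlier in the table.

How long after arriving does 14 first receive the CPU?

9

Gantt: | 10 0-4 | 11 4-5 | 12 5-7 | 10 7-11 | 13 11-15 | 14 15-19 | 15 19-23 | 16 23-27 | 10 27-31 | 13 31-35 | 14 35-39 | 15 39-43 | 16 43-47 | 10 47-49 | 15 49-53 | 16 53-55 | 15 55-60 |
Completion: 10=49  11=5  12=7  13=35  14=39  15=60  16=55
Response(14) = first start − arrival = 15 − 6 = 9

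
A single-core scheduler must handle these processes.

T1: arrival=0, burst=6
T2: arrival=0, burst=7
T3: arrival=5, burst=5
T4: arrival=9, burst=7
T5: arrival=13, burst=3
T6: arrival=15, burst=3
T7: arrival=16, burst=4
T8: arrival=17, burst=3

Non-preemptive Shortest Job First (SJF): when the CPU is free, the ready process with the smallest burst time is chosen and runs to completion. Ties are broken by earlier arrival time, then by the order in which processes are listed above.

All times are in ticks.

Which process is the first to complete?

T1

Gantt: | T1 0-6 | T3 6-11 | T2 11-18 | T5 18-21 | T6 21-24 | T8 24-27 | T7 27-31 | T4 31-38 |
Completion: T1=6  T2=18  T3=11  T4=38  T5=21  T6=24  T7=31  T8=27
Turnaround (C−A): T1=6  T2=18  T3=6  T4=29  T5=8  T6=9  T7=15  T8=10
Finish order: T1 → T3 → T2 → T5 → T6 → T8 → T7 → T4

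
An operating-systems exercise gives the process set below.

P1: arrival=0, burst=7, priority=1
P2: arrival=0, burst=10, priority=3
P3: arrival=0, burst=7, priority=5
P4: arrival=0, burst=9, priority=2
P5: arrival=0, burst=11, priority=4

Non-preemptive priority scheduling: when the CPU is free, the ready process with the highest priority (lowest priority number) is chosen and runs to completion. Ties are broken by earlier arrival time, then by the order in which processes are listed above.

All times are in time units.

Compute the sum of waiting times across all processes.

86

Schedule: | P1 0-7 | P4 7-16 | P2 16-26 | P5 26-37 | P3 37-44 |
Completion: P1=7  P2=26  P3=44  P4=16  P5=37
Turnaround (C−A): P1=7  P2=26  P3=44  P4=16  P5=37
Waiting = turnaround − burst: P1=0, P2=16, P3=37, P4=7, P5=26
Total waiting = 0 + 16 + 37 + 7 + 26 = 86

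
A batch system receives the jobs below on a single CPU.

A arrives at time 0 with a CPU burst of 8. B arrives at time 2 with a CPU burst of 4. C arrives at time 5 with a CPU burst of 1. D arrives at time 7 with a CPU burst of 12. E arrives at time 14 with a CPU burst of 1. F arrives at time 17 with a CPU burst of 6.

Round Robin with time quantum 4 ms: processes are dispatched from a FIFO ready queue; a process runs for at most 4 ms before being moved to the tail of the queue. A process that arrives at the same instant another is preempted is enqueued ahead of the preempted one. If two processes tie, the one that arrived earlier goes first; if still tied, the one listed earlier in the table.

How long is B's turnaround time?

Timeline: | A 0-4 | B 4-8 | A 8-12 | C 12-13 | D 13-17 | E 17-18 | F 18-22 | D 22-26 | F 26-28 | D 28-32 |
Completion: A=12  B=8  C=13  D=32  E=18  F=28
Turnaround (C−A): A=12  B=6  C=8  D=25  E=4  F=11
Turnaround(B) = completion − arrival = 8 − 2 = 6

6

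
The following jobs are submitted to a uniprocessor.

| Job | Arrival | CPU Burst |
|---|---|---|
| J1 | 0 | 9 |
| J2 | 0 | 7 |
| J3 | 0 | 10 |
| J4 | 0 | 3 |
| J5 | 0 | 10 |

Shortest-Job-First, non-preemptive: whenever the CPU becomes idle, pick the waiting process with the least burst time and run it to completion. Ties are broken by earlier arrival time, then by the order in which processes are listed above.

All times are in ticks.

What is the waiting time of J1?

Gantt: | J4 0-3 | J2 3-10 | J1 10-19 | J3 19-29 | J5 29-39 |
Completion: J1=19  J2=10  J3=29  J4=3  J5=39
Turnaround (C−A): J1=19  J2=10  J3=29  J4=3  J5=39
Waiting(J1) = turnaround − burst = 19 − 9 = 10

10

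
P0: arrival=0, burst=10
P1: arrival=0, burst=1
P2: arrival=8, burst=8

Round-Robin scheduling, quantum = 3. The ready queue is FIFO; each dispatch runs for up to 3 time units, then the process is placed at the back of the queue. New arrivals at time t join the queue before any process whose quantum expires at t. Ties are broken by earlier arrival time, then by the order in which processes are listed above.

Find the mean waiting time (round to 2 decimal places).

3.33

Gantt: | P0 0-3 | P1 3-4 | P0 4-10 | P2 10-13 | P0 13-14 | P2 14-19 |
Completion: P0=14  P1=4  P2=19
Turnaround (C−A): P0=14  P1=4  P2=11
Waiting times: P0=4, P1=3, P2=3
Average waiting = (4+3+3) / 3 = 10/3 = 3.33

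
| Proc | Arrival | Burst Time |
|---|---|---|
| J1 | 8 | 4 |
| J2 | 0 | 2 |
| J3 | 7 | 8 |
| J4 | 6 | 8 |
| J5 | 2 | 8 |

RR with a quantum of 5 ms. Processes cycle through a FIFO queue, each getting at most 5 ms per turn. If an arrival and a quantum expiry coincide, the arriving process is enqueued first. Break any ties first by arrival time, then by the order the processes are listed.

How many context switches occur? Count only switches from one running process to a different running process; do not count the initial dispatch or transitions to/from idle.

7

Timeline: | J2 0-2 | J5 2-7 | J4 7-12 | J3 12-17 | J5 17-20 | J1 20-24 | J4 24-27 | J3 27-30 |
Completion: J1=24  J2=2  J3=30  J4=27  J5=20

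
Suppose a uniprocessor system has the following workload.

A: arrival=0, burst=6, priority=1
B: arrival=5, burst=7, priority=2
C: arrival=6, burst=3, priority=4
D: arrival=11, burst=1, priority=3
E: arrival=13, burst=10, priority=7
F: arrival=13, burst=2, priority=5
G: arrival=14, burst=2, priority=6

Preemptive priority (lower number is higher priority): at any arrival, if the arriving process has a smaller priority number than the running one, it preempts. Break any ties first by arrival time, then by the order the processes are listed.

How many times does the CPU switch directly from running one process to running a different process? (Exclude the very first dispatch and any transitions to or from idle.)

Schedule: | A 0-6 | B 6-13 | D 13-14 | C 14-17 | F 17-19 | G 19-21 | E 21-31 |
Completion: A=6  B=13  C=17  D=14  E=31  F=19  G=21
Turnaround (C−A): A=6  B=8  C=11  D=3  E=18  F=6  G=7

6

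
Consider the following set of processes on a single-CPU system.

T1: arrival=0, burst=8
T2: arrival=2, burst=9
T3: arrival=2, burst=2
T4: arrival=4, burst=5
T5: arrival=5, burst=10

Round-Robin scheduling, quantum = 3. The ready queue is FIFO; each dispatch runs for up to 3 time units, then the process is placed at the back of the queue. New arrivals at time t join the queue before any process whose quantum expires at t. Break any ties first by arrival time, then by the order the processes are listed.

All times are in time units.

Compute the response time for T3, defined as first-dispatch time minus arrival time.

4

Timeline: | T1 0-3 | T2 3-6 | T3 6-8 | T1 8-11 | T4 11-14 | T5 14-17 | T2 17-20 | T1 20-22 | T4 22-24 | T5 24-27 | T2 27-30 | T5 30-34 |
Completion: T1=22  T2=30  T3=8  T4=24  T5=34
Response(T3) = first start − arrival = 6 − 2 = 4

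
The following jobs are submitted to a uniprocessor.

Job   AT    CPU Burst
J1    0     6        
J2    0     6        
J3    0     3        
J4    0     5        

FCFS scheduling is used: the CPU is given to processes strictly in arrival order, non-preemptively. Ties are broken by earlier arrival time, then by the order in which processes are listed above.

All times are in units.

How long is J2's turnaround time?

12

Gantt: | J1 0-6 | J2 6-12 | J3 12-15 | J4 15-20 |
Completion: J1=6  J2=12  J3=15  J4=20
Turnaround (C−A): J1=6  J2=12  J3=15  J4=20
Turnaround(J2) = completion − arrival = 12 − 0 = 12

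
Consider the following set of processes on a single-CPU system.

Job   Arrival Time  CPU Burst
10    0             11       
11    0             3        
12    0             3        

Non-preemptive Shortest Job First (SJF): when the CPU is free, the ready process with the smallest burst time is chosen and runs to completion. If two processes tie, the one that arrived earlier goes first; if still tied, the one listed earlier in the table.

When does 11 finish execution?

3

Schedule: | 11 0-3 | 12 3-6 | 10 6-17 |
Completion: 10=17  11=3  12=6
Turnaround (C−A): 10=17  11=3  12=6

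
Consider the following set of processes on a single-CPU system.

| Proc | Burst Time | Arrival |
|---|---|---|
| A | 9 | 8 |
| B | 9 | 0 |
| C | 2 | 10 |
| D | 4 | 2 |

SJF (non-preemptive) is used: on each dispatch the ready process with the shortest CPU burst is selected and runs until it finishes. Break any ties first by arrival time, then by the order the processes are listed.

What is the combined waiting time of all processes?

17

Timeline: | B 0-9 | D 9-13 | C 13-15 | A 15-24 |
Completion: A=24  B=9  C=15  D=13
Turnaround (C−A): A=16  B=9  C=5  D=11
Waiting = turnaround − burst: A=7, B=0, C=3, D=7
Total waiting = 7 + 0 + 3 + 7 = 17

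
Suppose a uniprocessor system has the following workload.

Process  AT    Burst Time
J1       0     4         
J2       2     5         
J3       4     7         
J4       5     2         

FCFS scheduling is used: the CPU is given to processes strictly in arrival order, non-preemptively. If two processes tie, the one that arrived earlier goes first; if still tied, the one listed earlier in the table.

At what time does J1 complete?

Timeline: | J1 0-4 | J2 4-9 | J3 9-16 | J4 16-18 |
Completion: J1=4  J2=9  J3=16  J4=18

4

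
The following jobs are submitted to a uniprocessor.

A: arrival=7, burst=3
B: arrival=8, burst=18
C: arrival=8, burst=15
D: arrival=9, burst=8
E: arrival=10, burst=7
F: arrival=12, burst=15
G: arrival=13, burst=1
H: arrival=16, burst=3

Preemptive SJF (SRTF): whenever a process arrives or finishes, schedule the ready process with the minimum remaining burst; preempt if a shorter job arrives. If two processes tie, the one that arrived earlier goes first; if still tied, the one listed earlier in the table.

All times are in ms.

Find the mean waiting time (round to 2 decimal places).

Timeline: | idle 0-7 | A 7-10 | E 10-13 | G 13-14 | E 14-18 | H 18-21 | D 21-29 | C 29-44 | F 44-59 | B 59-77 |
Completion: A=10  B=77  C=44  D=29  E=18  F=59  G=14  H=21
Waiting times: A=0, B=51, C=21, D=12, E=1, F=32, G=0, H=2
Average waiting = (0+51+21+12+1+32+0+2) / 8 = 119/8 = 14.88

14.88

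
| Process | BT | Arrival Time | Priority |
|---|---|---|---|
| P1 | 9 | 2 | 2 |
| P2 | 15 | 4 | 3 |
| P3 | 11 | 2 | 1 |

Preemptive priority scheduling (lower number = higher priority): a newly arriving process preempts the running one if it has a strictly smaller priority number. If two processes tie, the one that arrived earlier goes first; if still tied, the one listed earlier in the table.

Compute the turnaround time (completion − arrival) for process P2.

33

Timeline: | idle 0-2 | P3 2-13 | P1 13-22 | P2 22-37 |
Completion: P1=22  P2=37  P3=13
Turnaround (C−A): P1=20  P2=33  P3=11
Turnaround(P2) = completion − arrival = 37 − 4 = 33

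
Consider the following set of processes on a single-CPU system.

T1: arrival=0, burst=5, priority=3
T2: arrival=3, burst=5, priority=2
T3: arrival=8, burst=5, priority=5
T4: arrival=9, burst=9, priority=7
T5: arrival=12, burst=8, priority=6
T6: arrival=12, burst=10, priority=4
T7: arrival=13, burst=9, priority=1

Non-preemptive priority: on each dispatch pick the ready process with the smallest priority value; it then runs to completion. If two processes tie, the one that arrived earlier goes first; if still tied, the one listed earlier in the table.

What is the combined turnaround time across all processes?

124

Gantt: | T1 0-5 | T2 5-10 | T3 10-15 | T7 15-24 | T6 24-34 | T5 34-42 | T4 42-51 |
Completion: T1=5  T2=10  T3=15  T4=51  T5=42  T6=34  T7=24
Turnaround (C−A): T1=5  T2=7  T3=7  T4=42  T5=30  T6=22  T7=11
Turnaround = completion − arrival: T1=5, T2=7, T3=7, T4=42, T5=30, T6=22, T7=11
Total turnaround = 5 + 7 + 7 + 42 + 30 + 22 + 11 = 124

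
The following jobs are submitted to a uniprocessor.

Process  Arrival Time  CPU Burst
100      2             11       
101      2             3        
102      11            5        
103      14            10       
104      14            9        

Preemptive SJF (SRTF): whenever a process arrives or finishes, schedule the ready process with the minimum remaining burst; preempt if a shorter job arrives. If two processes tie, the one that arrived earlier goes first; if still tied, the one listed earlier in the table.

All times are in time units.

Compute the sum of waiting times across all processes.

31

Timeline: | idle 0-2 | 101 2-5 | 100 5-16 | 102 16-21 | 104 21-30 | 103 30-40 |
Completion: 100=16  101=5  102=21  103=40  104=30
Waiting = turnaround − burst: 100=3, 101=0, 102=5, 103=16, 104=7
Total waiting = 3 + 0 + 5 + 16 + 7 = 31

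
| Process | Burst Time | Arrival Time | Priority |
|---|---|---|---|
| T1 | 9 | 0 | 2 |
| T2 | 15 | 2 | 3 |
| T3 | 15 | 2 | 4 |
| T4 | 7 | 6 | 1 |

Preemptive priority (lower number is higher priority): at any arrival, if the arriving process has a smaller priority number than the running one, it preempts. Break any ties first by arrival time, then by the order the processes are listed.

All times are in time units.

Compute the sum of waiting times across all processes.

Gantt: | T1 0-6 | T4 6-13 | T1 13-16 | T2 16-31 | T3 31-46 |
Completion: T1=16  T2=31  T3=46  T4=13
Waiting = turnaround − burst: T1=7, T2=14, T3=29, T4=0
Total waiting = 7 + 14 + 29 + 0 = 50

50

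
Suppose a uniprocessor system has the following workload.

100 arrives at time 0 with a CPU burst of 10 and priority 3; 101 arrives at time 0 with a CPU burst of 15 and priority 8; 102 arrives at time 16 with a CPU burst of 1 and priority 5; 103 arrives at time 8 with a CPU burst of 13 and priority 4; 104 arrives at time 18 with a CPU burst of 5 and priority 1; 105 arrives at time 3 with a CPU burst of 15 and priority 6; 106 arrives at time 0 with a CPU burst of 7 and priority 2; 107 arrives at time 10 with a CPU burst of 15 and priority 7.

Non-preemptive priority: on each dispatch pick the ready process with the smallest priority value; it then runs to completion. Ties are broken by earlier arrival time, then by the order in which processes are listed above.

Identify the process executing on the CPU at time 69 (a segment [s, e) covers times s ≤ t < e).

Schedule: | 106 0-7 | 100 7-17 | 103 17-30 | 104 30-35 | 102 35-36 | 105 36-51 | 107 51-66 | 101 66-81 |
Completion: 100=17  101=81  102=36  103=30  104=35  105=51  106=7  107=66
Turnaround (C−A): 100=17  101=81  102=20  103=22  104=17  105=48  106=7  107=56

101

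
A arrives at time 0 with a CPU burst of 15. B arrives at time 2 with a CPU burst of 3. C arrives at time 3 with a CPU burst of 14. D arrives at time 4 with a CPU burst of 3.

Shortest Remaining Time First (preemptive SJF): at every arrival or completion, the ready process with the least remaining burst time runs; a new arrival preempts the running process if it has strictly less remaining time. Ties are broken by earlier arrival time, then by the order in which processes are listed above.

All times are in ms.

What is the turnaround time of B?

3

Gantt: | A 0-2 | B 2-5 | D 5-8 | A 8-21 | C 21-35 |
Completion: A=21  B=5  C=35  D=8
Turnaround(B) = completion − arrival = 5 − 2 = 3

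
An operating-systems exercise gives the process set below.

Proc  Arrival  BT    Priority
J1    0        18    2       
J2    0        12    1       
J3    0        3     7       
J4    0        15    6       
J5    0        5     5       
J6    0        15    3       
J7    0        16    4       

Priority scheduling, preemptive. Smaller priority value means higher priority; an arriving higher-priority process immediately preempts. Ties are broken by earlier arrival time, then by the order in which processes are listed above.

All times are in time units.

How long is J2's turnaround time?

Gantt: | J2 0-12 | J1 12-30 | J6 30-45 | J7 45-61 | J5 61-66 | J4 66-81 | J3 81-84 |
Completion: J1=30  J2=12  J3=84  J4=81  J5=66  J6=45  J7=61
Turnaround(J2) = completion − arrival = 12 − 0 = 12

12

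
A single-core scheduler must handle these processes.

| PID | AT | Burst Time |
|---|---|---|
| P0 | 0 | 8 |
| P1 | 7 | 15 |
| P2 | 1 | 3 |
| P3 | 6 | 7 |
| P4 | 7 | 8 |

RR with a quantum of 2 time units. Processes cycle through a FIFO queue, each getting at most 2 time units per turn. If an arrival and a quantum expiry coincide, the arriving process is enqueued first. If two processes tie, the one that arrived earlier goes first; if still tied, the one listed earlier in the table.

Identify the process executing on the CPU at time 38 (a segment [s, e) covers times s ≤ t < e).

Timeline: | P0 0-2 | P2 2-4 | P0 4-6 | P2 6-7 | P3 7-9 | P0 9-11 | P1 11-13 | P4 13-15 | P3 15-17 | P0 17-19 | P1 19-21 | P4 21-23 | P3 23-25 | P1 25-27 | P4 27-29 | P3 29-30 | P1 30-32 | P4 32-34 | P1 34-41 |
Completion: P0=19  P1=41  P2=7  P3=30  P4=34
Turnaround (C−A): P0=19  P1=34  P2=6  P3=24  P4=27

P1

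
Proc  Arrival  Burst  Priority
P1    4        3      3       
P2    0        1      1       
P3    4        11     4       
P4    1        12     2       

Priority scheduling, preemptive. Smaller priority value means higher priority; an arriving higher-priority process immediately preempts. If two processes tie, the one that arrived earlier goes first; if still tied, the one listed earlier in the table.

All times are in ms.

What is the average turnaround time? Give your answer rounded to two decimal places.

12.00

Schedule: | P2 0-1 | P4 1-13 | P1 13-16 | P3 16-27 |
Completion: P1=16  P2=1  P3=27  P4=13
Turnaround times: P1=12, P2=1, P3=23, P4=12
Average turnaround = (12+1+23+12) / 4 = 48/4 = 12.00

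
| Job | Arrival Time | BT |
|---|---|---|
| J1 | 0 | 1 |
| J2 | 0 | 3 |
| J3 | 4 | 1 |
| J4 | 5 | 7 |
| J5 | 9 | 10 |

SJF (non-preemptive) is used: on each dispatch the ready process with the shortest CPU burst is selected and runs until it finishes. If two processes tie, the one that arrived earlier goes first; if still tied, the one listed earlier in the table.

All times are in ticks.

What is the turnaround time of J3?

1

Schedule: | J1 0-1 | J2 1-4 | J3 4-5 | J4 5-12 | J5 12-22 |
Completion: J1=1  J2=4  J3=5  J4=12  J5=22
Turnaround(J3) = completion − arrival = 5 − 4 = 1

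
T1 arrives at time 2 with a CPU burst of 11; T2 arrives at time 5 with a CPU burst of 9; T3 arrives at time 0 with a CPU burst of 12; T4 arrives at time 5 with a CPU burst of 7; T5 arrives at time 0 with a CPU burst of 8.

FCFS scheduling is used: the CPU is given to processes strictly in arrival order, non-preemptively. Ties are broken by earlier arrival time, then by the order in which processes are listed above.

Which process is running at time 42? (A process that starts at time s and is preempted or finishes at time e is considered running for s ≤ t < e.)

Gantt: | T3 0-12 | T5 12-20 | T1 20-31 | T2 31-40 | T4 40-47 |
Completion: T1=31  T2=40  T3=12  T4=47  T5=20

T4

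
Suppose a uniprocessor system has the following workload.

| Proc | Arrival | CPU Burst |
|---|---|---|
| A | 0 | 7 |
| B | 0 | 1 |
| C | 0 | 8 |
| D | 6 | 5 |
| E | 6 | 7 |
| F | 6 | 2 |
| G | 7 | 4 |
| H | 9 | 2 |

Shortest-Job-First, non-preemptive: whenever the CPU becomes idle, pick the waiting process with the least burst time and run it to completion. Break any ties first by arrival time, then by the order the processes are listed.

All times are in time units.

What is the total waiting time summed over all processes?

Schedule: | B 0-1 | A 1-8 | F 8-10 | H 10-12 | G 12-16 | D 16-21 | E 21-28 | C 28-36 |
Completion: A=8  B=1  C=36  D=21  E=28  F=10  G=16  H=12
Waiting = turnaround − burst: A=1, B=0, C=28, D=10, E=15, F=2, G=5, H=1
Total waiting = 1 + 0 + 28 + 10 + 15 + 2 + 5 + 1 = 62

62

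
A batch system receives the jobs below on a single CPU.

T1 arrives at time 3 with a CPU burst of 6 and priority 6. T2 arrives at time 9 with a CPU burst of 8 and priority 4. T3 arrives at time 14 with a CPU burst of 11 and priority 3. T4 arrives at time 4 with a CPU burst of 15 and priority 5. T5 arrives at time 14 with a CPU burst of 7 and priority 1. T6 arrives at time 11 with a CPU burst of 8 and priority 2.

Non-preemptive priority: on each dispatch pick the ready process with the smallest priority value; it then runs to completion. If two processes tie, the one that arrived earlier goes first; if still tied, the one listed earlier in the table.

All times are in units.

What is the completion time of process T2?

17

Schedule: | idle 0-3 | T1 3-9 | T2 9-17 | T5 17-24 | T6 24-32 | T3 32-43 | T4 43-58 |
Completion: T1=9  T2=17  T3=43  T4=58  T5=24  T6=32
Turnaround (C−A): T1=6  T2=8  T3=29  T4=54  T5=10  T6=21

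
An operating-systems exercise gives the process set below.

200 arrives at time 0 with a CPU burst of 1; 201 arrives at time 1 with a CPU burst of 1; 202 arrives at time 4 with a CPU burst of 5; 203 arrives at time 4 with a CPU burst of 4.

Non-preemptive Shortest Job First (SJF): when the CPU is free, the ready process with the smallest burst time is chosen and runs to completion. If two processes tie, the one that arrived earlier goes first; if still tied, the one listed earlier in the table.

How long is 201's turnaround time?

Gantt: | 200 0-1 | 201 1-2 | idle 2-4 | 203 4-8 | 202 8-13 |
Completion: 200=1  201=2  202=13  203=8
Turnaround (C−A): 200=1  201=1  202=9  203=4
Turnaround(201) = completion − arrival = 2 − 1 = 1

1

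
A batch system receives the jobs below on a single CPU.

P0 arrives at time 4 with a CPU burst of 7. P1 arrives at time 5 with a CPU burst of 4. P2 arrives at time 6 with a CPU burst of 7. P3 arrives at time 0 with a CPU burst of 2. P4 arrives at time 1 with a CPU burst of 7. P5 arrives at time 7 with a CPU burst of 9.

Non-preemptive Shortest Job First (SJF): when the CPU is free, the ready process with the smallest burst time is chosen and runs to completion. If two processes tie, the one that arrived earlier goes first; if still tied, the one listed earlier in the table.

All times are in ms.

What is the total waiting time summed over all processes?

48

Schedule: | P3 0-2 | P4 2-9 | P1 9-13 | P0 13-20 | P2 20-27 | P5 27-36 |
Completion: P0=20  P1=13  P2=27  P3=2  P4=9  P5=36
Waiting = turnaround − burst: P0=9, P1=4, P2=14, P3=0, P4=1, P5=20
Total waiting = 9 + 4 + 14 + 0 + 1 + 20 = 48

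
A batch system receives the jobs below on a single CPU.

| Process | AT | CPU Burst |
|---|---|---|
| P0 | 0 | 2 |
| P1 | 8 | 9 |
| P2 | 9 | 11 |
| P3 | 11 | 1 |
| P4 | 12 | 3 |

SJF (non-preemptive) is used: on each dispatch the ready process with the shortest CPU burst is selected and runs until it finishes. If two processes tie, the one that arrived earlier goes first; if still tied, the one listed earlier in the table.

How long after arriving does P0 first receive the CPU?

Timeline: | P0 0-2 | idle 2-8 | P1 8-17 | P3 17-18 | P4 18-21 | P2 21-32 |
Completion: P0=2  P1=17  P2=32  P3=18  P4=21
Response(P0) = first start − arrival = 0 − 0 = 0

0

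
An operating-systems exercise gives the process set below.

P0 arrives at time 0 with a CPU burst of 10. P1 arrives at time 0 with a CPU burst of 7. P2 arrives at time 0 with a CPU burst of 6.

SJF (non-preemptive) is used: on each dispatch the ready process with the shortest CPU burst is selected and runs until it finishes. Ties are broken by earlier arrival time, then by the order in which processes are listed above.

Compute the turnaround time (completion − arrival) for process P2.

Gantt: | P2 0-6 | P1 6-13 | P0 13-23 |
Completion: P0=23  P1=13  P2=6
Turnaround (C−A): P0=23  P1=13  P2=6
Turnaround(P2) = completion − arrival = 6 − 0 = 6

6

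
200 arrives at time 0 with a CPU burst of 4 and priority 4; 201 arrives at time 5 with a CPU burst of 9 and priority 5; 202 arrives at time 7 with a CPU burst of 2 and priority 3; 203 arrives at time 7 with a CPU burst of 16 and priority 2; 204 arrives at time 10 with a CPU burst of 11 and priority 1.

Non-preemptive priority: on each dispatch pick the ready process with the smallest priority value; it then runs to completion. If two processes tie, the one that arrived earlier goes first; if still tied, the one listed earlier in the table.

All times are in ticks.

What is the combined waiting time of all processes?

56

Timeline: | 200 0-4 | idle 4-5 | 201 5-14 | 204 14-25 | 203 25-41 | 202 41-43 |
Completion: 200=4  201=14  202=43  203=41  204=25
Turnaround (C−A): 200=4  201=9  202=36  203=34  204=15
Waiting = turnaround − burst: 200=0, 201=0, 202=34, 203=18, 204=4
Total waiting = 0 + 0 + 34 + 18 + 4 = 56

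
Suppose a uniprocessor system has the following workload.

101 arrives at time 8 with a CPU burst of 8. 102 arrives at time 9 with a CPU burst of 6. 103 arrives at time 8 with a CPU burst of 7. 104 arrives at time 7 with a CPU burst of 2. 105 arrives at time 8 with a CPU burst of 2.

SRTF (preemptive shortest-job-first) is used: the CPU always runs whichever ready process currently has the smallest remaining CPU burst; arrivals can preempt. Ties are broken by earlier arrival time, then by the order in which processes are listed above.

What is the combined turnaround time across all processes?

53

Gantt: | idle 0-7 | 104 7-9 | 105 9-11 | 102 11-17 | 103 17-24 | 101 24-32 |
Completion: 101=32  102=17  103=24  104=9  105=11
Turnaround (C−A): 101=24  102=8  103=16  104=2  105=3
Turnaround = completion − arrival: 101=24, 102=8, 103=16, 104=2, 105=3
Total turnaround = 24 + 8 + 16 + 2 + 3 = 53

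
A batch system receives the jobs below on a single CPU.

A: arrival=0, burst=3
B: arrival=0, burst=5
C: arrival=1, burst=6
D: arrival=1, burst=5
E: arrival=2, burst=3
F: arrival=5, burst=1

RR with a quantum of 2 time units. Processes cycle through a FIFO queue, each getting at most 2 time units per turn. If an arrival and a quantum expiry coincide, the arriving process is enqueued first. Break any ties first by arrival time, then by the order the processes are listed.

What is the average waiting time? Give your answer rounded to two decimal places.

12.83

Schedule: | A 0-2 | B 2-4 | C 4-6 | D 6-8 | E 8-10 | A 10-11 | B 11-13 | F 13-14 | C 14-16 | D 16-18 | E 18-19 | B 19-20 | C 20-22 | D 22-23 |
Completion: A=11  B=20  C=22  D=23  E=19  F=14
Waiting times: A=8, B=15, C=15, D=17, E=14, F=8
Average waiting = (8+15+15+17+14+8) / 6 = 77/6 = 12.83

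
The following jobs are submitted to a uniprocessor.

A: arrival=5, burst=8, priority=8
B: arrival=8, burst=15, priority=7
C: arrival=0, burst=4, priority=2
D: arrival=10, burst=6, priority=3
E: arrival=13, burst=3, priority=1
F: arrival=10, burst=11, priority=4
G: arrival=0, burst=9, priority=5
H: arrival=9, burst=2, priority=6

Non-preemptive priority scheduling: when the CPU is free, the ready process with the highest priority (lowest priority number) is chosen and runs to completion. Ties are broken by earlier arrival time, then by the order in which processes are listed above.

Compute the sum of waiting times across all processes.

118

Schedule: | C 0-4 | G 4-13 | E 13-16 | D 16-22 | F 22-33 | H 33-35 | B 35-50 | A 50-58 |
Completion: A=58  B=50  C=4  D=22  E=16  F=33  G=13  H=35
Waiting = turnaround − burst: A=45, B=27, C=0, D=6, E=0, F=12, G=4, H=24
Total waiting = 45 + 27 + 0 + 6 + 0 + 12 + 4 + 24 = 118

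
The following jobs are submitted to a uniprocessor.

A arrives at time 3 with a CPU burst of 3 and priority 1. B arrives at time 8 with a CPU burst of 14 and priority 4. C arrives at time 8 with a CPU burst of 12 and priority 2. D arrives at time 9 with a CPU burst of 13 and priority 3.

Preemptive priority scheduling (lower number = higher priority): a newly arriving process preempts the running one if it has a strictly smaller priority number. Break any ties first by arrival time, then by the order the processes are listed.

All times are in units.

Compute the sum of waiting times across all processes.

36

Schedule: | idle 0-3 | A 3-6 | idle 6-8 | C 8-20 | D 20-33 | B 33-47 |
Completion: A=6  B=47  C=20  D=33
Waiting = turnaround − burst: A=0, B=25, C=0, D=11
Total waiting = 0 + 25 + 0 + 11 = 36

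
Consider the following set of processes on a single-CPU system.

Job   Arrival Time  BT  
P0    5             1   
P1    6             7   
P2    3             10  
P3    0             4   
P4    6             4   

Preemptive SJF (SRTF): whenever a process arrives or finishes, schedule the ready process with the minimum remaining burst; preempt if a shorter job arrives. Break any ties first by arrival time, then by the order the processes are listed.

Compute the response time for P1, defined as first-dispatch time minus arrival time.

Gantt: | P3 0-4 | P2 4-5 | P0 5-6 | P4 6-10 | P1 10-17 | P2 17-26 |
Completion: P0=6  P1=17  P2=26  P3=4  P4=10
Turnaround (C−A): P0=1  P1=11  P2=23  P3=4  P4=4
Response(P1) = first start − arrival = 10 − 6 = 4

4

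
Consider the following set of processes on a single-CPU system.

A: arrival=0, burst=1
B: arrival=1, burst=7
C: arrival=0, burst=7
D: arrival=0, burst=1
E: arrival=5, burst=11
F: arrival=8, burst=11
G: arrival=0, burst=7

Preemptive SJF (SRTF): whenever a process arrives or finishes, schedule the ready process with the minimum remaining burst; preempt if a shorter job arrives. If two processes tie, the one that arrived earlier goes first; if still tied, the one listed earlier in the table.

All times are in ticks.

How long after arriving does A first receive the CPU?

0

Schedule: | A 0-1 | D 1-2 | C 2-9 | G 9-16 | B 16-23 | E 23-34 | F 34-45 |
Completion: A=1  B=23  C=9  D=2  E=34  F=45  G=16
Response(A) = first start − arrival = 0 − 0 = 0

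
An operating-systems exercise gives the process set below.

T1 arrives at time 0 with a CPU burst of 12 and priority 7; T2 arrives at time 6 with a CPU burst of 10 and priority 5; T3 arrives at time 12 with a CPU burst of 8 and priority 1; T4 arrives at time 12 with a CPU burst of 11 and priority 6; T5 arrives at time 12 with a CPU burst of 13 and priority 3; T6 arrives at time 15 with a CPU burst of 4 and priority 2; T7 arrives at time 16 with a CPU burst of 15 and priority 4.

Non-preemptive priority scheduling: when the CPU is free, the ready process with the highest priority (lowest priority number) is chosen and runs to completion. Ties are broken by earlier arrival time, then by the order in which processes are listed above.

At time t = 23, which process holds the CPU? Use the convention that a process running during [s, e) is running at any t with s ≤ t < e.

Gantt: | T1 0-12 | T3 12-20 | T6 20-24 | T5 24-37 | T7 37-52 | T2 52-62 | T4 62-73 |
Completion: T1=12  T2=62  T3=20  T4=73  T5=37  T6=24  T7=52

T6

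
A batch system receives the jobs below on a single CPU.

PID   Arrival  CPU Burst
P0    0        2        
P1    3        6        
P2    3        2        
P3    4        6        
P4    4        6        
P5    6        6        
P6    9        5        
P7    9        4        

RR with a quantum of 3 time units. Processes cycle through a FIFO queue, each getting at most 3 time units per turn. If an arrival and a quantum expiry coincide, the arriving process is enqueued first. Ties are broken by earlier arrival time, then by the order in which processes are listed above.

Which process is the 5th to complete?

Gantt: | P0 0-2 | idle 2-3 | P1 3-6 | P2 6-8 | P3 8-11 | P4 11-14 | P5 14-17 | P1 17-20 | P6 20-23 | P7 23-26 | P3 26-29 | P4 29-32 | P5 32-35 | P6 35-37 | P7 37-38 |
Completion: P0=2  P1=20  P2=8  P3=29  P4=32  P5=35  P6=37  P7=38
Finish order: P0 → P2 → P1 → P3 → P4 → P5 → P6 → P7

P4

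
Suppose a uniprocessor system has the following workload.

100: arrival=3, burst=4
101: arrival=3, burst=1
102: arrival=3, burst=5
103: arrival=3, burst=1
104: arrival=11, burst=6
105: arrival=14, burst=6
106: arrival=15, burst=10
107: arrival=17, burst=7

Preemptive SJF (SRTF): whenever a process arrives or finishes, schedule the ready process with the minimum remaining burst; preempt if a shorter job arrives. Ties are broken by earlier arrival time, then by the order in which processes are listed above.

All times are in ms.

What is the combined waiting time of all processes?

45

Timeline: | idle 0-3 | 101 3-4 | 103 4-5 | 100 5-9 | 102 9-14 | 104 14-20 | 105 20-26 | 107 26-33 | 106 33-43 |
Completion: 100=9  101=4  102=14  103=5  104=20  105=26  106=43  107=33
Turnaround (C−A): 100=6  101=1  102=11  103=2  104=9  105=12  106=28  107=16
Waiting = turnaround − burst: 100=2, 101=0, 102=6, 103=1, 104=3, 105=6, 106=18, 107=9
Total waiting = 2 + 0 + 6 + 1 + 3 + 6 + 18 + 9 = 45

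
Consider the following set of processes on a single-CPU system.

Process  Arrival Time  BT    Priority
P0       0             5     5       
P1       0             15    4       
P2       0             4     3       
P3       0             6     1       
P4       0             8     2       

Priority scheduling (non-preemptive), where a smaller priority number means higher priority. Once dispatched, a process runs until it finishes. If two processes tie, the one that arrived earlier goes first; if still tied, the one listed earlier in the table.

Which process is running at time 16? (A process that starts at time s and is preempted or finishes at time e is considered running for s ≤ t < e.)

P2

Gantt: | P3 0-6 | P4 6-14 | P2 14-18 | P1 18-33 | P0 33-38 |
Completion: P0=38  P1=33  P2=18  P3=6  P4=14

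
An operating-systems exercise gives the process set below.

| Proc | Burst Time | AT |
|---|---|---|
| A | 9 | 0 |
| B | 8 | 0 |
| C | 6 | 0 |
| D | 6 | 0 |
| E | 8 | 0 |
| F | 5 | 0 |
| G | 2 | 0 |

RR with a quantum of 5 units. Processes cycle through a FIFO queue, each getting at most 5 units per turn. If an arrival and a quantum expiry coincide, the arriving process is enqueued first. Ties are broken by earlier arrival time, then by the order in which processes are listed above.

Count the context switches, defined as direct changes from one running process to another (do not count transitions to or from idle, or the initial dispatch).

Timeline: | A 0-5 | B 5-10 | C 10-15 | D 15-20 | E 20-25 | F 25-30 | G 30-32 | A 32-36 | B 36-39 | C 39-40 | D 40-41 | E 41-44 |
Completion: A=36  B=39  C=40  D=41  E=44  F=30  G=32
Turnaround (C−A): A=36  B=39  C=40  D=41  E=44  F=30  G=32

11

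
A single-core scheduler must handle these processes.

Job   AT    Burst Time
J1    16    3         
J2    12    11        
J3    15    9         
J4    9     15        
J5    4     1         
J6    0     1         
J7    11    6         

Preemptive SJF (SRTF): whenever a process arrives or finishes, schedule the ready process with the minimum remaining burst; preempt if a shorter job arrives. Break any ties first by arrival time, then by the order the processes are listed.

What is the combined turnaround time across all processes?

Timeline: | J6 0-1 | idle 1-4 | J5 4-5 | idle 5-9 | J4 9-11 | J7 11-17 | J1 17-20 | J3 20-29 | J2 29-40 | J4 40-53 |
Completion: J1=20  J2=40  J3=29  J4=53  J5=5  J6=1  J7=17
Turnaround (C−A): J1=4  J2=28  J3=14  J4=44  J5=1  J6=1  J7=6
Turnaround = completion − arrival: J1=4, J2=28, J3=14, J4=44, J5=1, J6=1, J7=6
Total turnaround = 4 + 28 + 14 + 44 + 1 + 1 + 6 = 98

98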